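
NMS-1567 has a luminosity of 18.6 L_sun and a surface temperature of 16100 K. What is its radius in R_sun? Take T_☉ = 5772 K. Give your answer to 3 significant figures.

0.554 R_sun

R/R_☉ = √(L/L_☉) / (T/T_☉)² = √(18.6) / (2.789)²
       = 4.313 / 7.780 = 0.5543.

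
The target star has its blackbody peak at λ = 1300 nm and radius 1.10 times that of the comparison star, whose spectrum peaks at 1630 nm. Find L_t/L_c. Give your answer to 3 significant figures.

Wien's law gives T ∝ 1/λ_max, so T_t/T_c = λ_c/λ_t = 1630/1300 = 1.254.
Then L ∝ R²T⁴ gives L_t/L_c = (1.10)² × (1.254)⁴ = 1.210 × 2.472 = 2.991.

2.99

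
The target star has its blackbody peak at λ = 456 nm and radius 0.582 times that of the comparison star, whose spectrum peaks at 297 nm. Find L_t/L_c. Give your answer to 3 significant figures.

0.0610

Wien's law gives T ∝ 1/λ_max, so T_t/T_c = λ_c/λ_t = 297/456 = 0.6513.
Then L ∝ R²T⁴ gives L_t/L_c = (0.582)² × (0.6513)⁴ = 0.3387 × 0.1800 = 0.06096.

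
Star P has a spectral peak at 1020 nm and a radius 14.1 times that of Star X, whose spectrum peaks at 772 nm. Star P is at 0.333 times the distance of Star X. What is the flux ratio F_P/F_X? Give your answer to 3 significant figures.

Wien's law: T_P/T_X = λ_X/λ_P = 772/1020 = 0.7569.
L_P/L_X = (R_P/R_X)²(T_P/T_X)⁴ = (14.1)²(0.7569)⁴ = 65.24.
F_P/F_X = (L_P/L_X)/(d_P/d_X)² = 65.24/(0.333)² = 588.3.

588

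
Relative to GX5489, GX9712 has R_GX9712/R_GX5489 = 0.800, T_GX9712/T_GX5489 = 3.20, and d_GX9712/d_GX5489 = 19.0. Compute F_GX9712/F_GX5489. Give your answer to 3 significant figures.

0.186

L_GX9712/L_GX5489 = (R_GX9712/R_GX5489)²(T_GX9712/T_GX5489)⁴ = (0.800)² × (3.20)⁴ = 67.11.
F_GX9712/F_GX5489 = (L_GX9712/L_GX5489)/(d_GX9712/d_GX5489)² = 67.11 / (19.0)² = 0.1859.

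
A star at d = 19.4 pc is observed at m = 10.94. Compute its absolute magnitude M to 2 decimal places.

9.50

M = m − 5 log₁₀(d/10 pc) = 10.94 − 5 log₁₀(19.4/10)
  = 10.94 − 5 × 0.288 = 10.94 − 1.44 = 9.50.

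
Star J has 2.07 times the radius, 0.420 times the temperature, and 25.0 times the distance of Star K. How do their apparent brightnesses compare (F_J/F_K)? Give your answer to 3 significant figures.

2.13×10^-4

L_J/L_K = (R_J/R_K)²(T_J/T_K)⁴ = (2.07)² × (0.420)⁴ = 0.1333.
F_J/F_K = (L_J/L_K)/(d_J/d_K)² = 0.1333 / (25.0)² = 2.133×10^-4.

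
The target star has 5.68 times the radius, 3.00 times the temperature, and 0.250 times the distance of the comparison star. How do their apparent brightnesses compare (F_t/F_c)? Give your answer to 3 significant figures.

4.18×10^4

L_t/L_c = (R_t/R_c)²(T_t/T_c)⁴ = (5.68)² × (3.00)⁴ = 2613.
F_t/F_c = (L_t/L_c)/(d_t/d_c)² = 2613 / (0.250)² = 4.181×10^4.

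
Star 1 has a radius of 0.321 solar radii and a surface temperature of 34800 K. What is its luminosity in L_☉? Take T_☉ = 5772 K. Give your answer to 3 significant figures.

L/L_☉ = (R/R_☉)² (T/T_☉)⁴ = (0.321)² × (34800/5772)⁴
       = 0.1030 × (6.029)⁴ = 0.1030 × 1321 = 136.2.

136 L_☉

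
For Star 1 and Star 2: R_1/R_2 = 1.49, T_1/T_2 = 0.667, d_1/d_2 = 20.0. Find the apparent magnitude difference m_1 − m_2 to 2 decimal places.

7.40

L_1/L_2 = (1.49)²(0.667)⁴ = 0.4394.
F_1/F_2 = (L_1/L_2)/(d_1/d_2)² = 0.4394/400.0 = 0.001099.
m_1 − m_2 = −2.5 log₁₀(0.001099) = 7.40.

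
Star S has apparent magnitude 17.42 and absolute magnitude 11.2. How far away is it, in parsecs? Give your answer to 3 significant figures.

175 pc

m − M = 5 log₁₀(d/10 pc)
17.42 − (11.2) = 6.22 = 5 log₁₀(d/10)
d = 10 × 10^(6.22/5) = 10 × 10^1.244 = 175.4 pc.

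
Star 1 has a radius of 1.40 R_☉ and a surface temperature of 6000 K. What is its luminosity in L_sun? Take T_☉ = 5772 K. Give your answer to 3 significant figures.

L/L_☉ = (R/R_☉)² (T/T_☉)⁴ = (1.40)² × (6000/5772)⁴
       = 1.960 × (1.040)⁴ = 1.960 × 1.168 = 2.289.

2.29 L_sun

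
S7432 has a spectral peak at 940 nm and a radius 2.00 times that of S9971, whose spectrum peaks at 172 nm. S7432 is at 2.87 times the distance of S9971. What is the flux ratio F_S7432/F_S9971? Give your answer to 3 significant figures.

Wien's law: T_S7432/T_S9971 = λ_S9971/λ_S7432 = 172/940 = 0.1830.
L_S7432/L_S9971 = (R_S7432/R_S9971)²(T_S7432/T_S9971)⁴ = (2.00)²(0.1830)⁴ = 0.004484.
F_S7432/F_S9971 = (L_S7432/L_S9971)/(d_S7432/d_S9971)² = 0.004484/(2.87)² = 5.444×10^-4.

5.44×10^-4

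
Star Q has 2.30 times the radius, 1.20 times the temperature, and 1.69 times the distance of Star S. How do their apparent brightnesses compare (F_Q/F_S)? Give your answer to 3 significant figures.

3.84

L_Q/L_S = (R_Q/R_S)²(T_Q/T_S)⁴ = (2.30)² × (1.20)⁴ = 10.97.
F_Q/F_S = (L_Q/L_S)/(d_Q/d_S)² = 10.97 / (1.69)² = 3.841.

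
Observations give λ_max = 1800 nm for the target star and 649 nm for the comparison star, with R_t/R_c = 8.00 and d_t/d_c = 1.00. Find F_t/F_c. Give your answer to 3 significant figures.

1.08

Wien's law: T_t/T_c = λ_c/λ_t = 649/1800 = 0.3606.
L_t/L_c = (R_t/R_c)²(T_t/T_c)⁴ = (8.00)²(0.3606)⁴ = 1.082.
F_t/F_c = (L_t/L_c)/(d_t/d_c)² = 1.082/(1.00)² = 1.082.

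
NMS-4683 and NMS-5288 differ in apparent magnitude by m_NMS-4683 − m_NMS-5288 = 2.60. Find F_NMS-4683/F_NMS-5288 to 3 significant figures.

F_NMS-4683/F_NMS-5288 = 10^(−(m_NMS-4683 − m_NMS-5288)/2.5) = 10^(-2.60/2.5) = 10^-1.040 = 0.09120.

0.0912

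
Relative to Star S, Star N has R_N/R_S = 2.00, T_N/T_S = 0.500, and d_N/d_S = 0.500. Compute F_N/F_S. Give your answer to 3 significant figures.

L_N/L_S = (R_N/R_S)²(T_N/T_S)⁴ = (2.00)² × (0.500)⁴ = 0.2500.
F_N/F_S = (L_N/L_S)/(d_N/d_S)² = 0.2500 / (0.500)² = 1.000.

1.00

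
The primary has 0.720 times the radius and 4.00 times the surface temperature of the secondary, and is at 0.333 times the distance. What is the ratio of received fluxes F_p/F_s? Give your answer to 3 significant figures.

L_p/L_s = (R_p/R_s)²(T_p/T_s)⁴ = (0.720)² × (4.00)⁴ = 132.7.
F_p/F_s = (L_p/L_s)/(d_p/d_s)² = 132.7 / (0.333)² = 1197.

1.20×10^3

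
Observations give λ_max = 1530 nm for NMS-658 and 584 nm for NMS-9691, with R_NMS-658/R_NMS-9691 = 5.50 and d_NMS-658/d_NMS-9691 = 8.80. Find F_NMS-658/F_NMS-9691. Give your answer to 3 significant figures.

Wien's law: T_NMS-658/T_NMS-9691 = λ_NMS-9691/λ_NMS-658 = 584/1530 = 0.3817.
L_NMS-658/L_NMS-9691 = (R_NMS-658/R_NMS-9691)²(T_NMS-658/T_NMS-9691)⁴ = (5.50)²(0.3817)⁴ = 0.6421.
F_NMS-658/F_NMS-9691 = (L_NMS-658/L_NMS-9691)/(d_NMS-658/d_NMS-9691)² = 0.6421/(8.80)² = 0.008292.

0.00829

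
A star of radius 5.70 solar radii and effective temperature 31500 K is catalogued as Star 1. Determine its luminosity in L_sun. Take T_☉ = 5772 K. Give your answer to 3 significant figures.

2.88×10^4 L_sun

L/L_☉ = (R/R_☉)² (T/T_☉)⁴ = (5.70)² × (31500/5772)⁴
       = 32.49 × (5.457)⁴ = 32.49 × 887.0 = 2.882×10^4.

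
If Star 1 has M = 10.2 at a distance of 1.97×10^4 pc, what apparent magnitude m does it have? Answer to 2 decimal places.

26.67

m = M + 5 log₁₀(d/10 pc) = 10.2 + 5 log₁₀(1.97×10^4/10)
  = 10.2 + 5 × 3.294 = 10.2 + 16.47 = 26.67.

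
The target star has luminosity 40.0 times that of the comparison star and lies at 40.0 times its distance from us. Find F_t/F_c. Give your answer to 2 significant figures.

0.025

F = L/(4πd²), so F_t/F_c = (L_t/L_c) / (d_t/d_c)²
= 40.0 / (40.0)² = 40.0 / 1600 = 0.02500.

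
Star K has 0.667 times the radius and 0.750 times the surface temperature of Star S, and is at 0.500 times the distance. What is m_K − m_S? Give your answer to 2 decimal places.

0.62

L_K/L_S = (0.667)²(0.750)⁴ = 0.1408.
F_K/F_S = (L_K/L_S)/(d_K/d_S)² = 0.1408/0.2500 = 0.5631.
m_K − m_S = −2.5 log₁₀(0.5631) = 0.62.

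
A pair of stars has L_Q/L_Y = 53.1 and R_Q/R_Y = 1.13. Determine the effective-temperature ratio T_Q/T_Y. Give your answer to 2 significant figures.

2.5

L ∝ R²T⁴ gives T ∝ (L/R²)^(1/4), so
T_Q/T_Y = (53.1 / 1.13²)^(1/4) = (41.59)^(1/4) = 2.539.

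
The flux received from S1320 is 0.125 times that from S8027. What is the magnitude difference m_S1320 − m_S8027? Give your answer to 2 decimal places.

m_S1320 − m_S8027 = −2.5 log₁₀(F_S1320/F_S8027) = −2.5 log₁₀(0.125) = −2.5 × (-0.903) = 2.258.

2.26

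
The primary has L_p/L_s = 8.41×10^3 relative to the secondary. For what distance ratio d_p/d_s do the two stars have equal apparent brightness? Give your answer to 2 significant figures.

Equal flux requires L_p/d_p² = L_s/d_s², so d_p/d_s = √(L_p/L_s)
= √(8.41×10^3) = 91.71.

92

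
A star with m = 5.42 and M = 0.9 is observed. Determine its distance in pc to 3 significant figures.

80.2 pc

m − M = 5 log₁₀(d/10 pc)
5.42 − (0.9) = 4.52 = 5 log₁₀(d/10)
d = 10 × 10^(4.52/5) = 10 × 10^0.904 = 80.17 pc.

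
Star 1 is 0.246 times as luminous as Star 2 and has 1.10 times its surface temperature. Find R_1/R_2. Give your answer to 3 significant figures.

0.410

L ∝ R²T⁴ gives R ∝ √L / T², so
R_1/R_2 = √(0.246) / (1.10)² = 0.4960 / 1.210 = 0.4099.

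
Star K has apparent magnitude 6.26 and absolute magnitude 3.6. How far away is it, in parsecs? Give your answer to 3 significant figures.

m − M = 5 log₁₀(d/10 pc)
6.26 − (3.6) = 2.66 = 5 log₁₀(d/10)
d = 10 × 10^(2.66/5) = 10 × 10^0.532 = 34.04 pc.

34.0 pc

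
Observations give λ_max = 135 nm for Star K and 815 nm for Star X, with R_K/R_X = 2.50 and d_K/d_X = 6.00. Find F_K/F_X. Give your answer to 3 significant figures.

Wien's law: T_K/T_X = λ_X/λ_K = 815/135 = 6.037.
L_K/L_X = (R_K/R_X)²(T_K/T_X)⁴ = (2.50)²(6.037)⁴ = 8302.
F_K/F_X = (L_K/L_X)/(d_K/d_X)² = 8302/(6.00)² = 230.6.

231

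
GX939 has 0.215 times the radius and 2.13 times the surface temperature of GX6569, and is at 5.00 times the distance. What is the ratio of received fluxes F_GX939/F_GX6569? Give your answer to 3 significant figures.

0.0381

L_GX939/L_GX6569 = (R_GX939/R_GX6569)²(T_GX939/T_GX6569)⁴ = (0.215)² × (2.13)⁴ = 0.9515.
F_GX939/F_GX6569 = (L_GX939/L_GX6569)/(d_GX939/d_GX6569)² = 0.9515 / (5.00)² = 0.03806.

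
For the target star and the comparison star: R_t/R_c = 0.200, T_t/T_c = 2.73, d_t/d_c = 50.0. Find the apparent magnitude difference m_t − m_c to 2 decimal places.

7.63

L_t/L_c = (0.200)²(2.73)⁴ = 2.222.
F_t/F_c = (L_t/L_c)/(d_t/d_c)² = 2.222/2500 = 8.887×10^-4.
m_t − m_c = −2.5 log₁₀(8.887×10^-4) = 7.63.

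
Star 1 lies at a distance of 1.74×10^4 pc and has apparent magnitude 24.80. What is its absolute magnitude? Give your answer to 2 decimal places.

8.60

M = m − 5 log₁₀(d/10 pc) = 24.80 − 5 log₁₀(1.74×10^4/10)
  = 24.80 − 5 × 3.241 = 24.80 − 16.20 = 8.60.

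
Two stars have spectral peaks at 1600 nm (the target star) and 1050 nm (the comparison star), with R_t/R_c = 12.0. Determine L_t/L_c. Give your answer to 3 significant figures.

26.7

Wien's law gives T ∝ 1/λ_max, so T_t/T_c = λ_c/λ_t = 1050/1600 = 0.6562.
Then L ∝ R²T⁴ gives L_t/L_c = (12.0)² × (0.6562)⁴ = 144.0 × 0.1855 = 26.71.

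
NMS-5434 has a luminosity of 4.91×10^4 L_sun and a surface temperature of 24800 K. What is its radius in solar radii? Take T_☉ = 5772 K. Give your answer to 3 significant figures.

12.0 solar radii

R/R_☉ = √(L/L_☉) / (T/T_☉)² = √(4.91×10^4) / (4.297)²
       = 221.6 / 18.46 = 12.00.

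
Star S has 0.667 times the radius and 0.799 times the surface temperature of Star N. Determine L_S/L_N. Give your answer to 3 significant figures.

0.181

From the Stefan–Boltzmann law, L ∝ R²T⁴, so
L_S/L_N = (R_S/R_N)² (T_S/T_N)⁴ = (0.667)² × (0.799)⁴ = 0.4449 × 0.4076 = 0.1813.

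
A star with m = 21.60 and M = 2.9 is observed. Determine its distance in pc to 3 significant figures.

5.50×10^4 pc

m − M = 5 log₁₀(d/10 pc)
21.60 − (2.9) = 18.70 = 5 log₁₀(d/10)
d = 10 × 10^(18.70/5) = 10 × 10^3.740 = 5.495×10^4 pc.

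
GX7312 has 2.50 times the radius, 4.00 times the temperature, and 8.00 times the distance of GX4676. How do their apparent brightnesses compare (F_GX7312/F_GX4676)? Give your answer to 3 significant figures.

25.0

L_GX7312/L_GX4676 = (R_GX7312/R_GX4676)²(T_GX7312/T_GX4676)⁴ = (2.50)² × (4.00)⁴ = 1600.
F_GX7312/F_GX4676 = (L_GX7312/L_GX4676)/(d_GX7312/d_GX4676)² = 1600 / (8.00)² = 25.00.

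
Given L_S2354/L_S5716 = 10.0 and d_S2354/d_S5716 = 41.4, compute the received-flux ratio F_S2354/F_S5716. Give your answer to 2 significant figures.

F = L/(4πd²), so F_S2354/F_S5716 = (L_S2354/L_S5716) / (d_S2354/d_S5716)²
= 10.0 / (41.4)² = 10.0 / 1714 = 0.005834.

0.0058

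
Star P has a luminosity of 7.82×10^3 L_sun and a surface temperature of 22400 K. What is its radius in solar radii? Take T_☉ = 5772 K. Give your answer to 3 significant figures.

5.87 solar radii

R/R_☉ = √(L/L_☉) / (T/T_☉)² = √(7.82×10^3) / (3.881)²
       = 88.43 / 15.06 = 5.872.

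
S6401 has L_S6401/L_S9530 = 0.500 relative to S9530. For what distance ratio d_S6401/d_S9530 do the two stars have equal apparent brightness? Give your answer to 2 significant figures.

0.71

Equal flux requires L_S6401/d_S6401² = L_S9530/d_S9530², so d_S6401/d_S9530 = √(L_S6401/L_S9530)
= √(0.500) = 0.7071.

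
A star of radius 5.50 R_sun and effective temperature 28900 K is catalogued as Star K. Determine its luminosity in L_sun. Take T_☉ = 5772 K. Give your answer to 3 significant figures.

L/L_☉ = (R/R_☉)² (T/T_☉)⁴ = (5.50)² × (28900/5772)⁴
       = 30.25 × (5.007)⁴ = 30.25 × 628.5 = 1.901×10^4.

1.90×10^4 L_sun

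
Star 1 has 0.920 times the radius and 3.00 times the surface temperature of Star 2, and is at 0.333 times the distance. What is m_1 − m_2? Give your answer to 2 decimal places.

-6.98

L_1/L_2 = (0.920)²(3.00)⁴ = 68.56.
F_1/F_2 = (L_1/L_2)/(d_1/d_2)² = 68.56/0.1109 = 618.3.
m_1 − m_2 = −2.5 log₁₀(618.3) = -6.98.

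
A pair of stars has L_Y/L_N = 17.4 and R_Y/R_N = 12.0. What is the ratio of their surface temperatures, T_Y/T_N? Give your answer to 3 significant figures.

L ∝ R²T⁴ gives T ∝ (L/R²)^(1/4), so
T_Y/T_N = (17.4 / 12.0²)^(1/4) = (0.1208)^(1/4) = 0.5896.

0.590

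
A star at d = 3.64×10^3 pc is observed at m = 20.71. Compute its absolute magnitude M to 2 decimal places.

M = m − 5 log₁₀(d/10 pc) = 20.71 − 5 log₁₀(3.64×10^3/10)
  = 20.71 − 5 × 2.561 = 20.71 − 12.81 = 7.90.

7.90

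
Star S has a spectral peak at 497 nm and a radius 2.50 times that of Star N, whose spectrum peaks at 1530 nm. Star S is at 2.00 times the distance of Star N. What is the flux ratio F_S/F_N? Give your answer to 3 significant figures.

Wien's law: T_S/T_N = λ_N/λ_S = 1530/497 = 3.078.
L_S/L_N = (R_S/R_N)²(T_S/T_N)⁴ = (2.50)²(3.078)⁴ = 561.3.
F_S/F_N = (L_S/L_N)/(d_S/d_N)² = 561.3/(2.00)² = 140.3.

140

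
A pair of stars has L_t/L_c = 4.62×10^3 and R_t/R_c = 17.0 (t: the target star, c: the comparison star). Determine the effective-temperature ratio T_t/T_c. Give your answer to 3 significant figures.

L ∝ R²T⁴ gives T ∝ (L/R²)^(1/4), so
T_t/T_c = (4.62×10^3 / 17.0²)^(1/4) = (15.99)^(1/4) = 2.000.

2.00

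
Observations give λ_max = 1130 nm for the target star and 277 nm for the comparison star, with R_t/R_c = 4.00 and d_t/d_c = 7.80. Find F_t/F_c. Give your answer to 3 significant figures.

9.50×10^-4

Wien's law: T_t/T_c = λ_c/λ_t = 277/1130 = 0.2451.
L_t/L_c = (R_t/R_c)²(T_t/T_c)⁴ = (4.00)²(0.2451)⁴ = 0.05777.
F_t/F_c = (L_t/L_c)/(d_t/d_c)² = 0.05777/(7.80)² = 9.496×10^-4.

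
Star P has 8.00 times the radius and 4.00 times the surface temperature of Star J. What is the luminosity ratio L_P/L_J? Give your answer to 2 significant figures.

From the Stefan–Boltzmann law, L ∝ R²T⁴, so
L_P/L_J = (R_P/R_J)² (T_P/T_J)⁴ = (8.00)² × (4.00)⁴ = 64.00 × 256.0 = 1.638×10^4.

1.6×10^4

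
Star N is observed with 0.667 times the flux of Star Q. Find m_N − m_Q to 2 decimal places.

0.44

m_N − m_Q = −2.5 log₁₀(F_N/F_Q) = −2.5 log₁₀(0.667) = −2.5 × (-0.176) = 0.440.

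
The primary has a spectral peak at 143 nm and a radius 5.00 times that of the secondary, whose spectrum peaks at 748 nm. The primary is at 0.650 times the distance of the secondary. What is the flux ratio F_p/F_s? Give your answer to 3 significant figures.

4.43×10^4

Wien's law: T_p/T_s = λ_s/λ_p = 748/143 = 5.231.
L_p/L_s = (R_p/R_s)²(T_p/T_s)⁴ = (5.00)²(5.231)⁴ = 1.872×10^4.
F_p/F_s = (L_p/L_s)/(d_p/d_s)² = 1.872×10^4/(0.650)² = 4.430×10^4.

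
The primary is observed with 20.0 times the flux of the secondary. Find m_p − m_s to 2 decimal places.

m_p − m_s = −2.5 log₁₀(F_p/F_s) = −2.5 log₁₀(20.0) = −2.5 × (1.301) = -3.253.

-3.25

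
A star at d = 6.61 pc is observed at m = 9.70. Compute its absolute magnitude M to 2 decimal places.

10.60

M = m − 5 log₁₀(d/10 pc) = 9.70 − 5 log₁₀(6.61/10)
  = 9.70 − 5 × -0.180 = 9.70 − -0.90 = 10.60.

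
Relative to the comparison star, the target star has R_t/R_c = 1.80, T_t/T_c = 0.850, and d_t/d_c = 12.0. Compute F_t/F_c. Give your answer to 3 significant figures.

0.0117

L_t/L_c = (R_t/R_c)²(T_t/T_c)⁴ = (1.80)² × (0.850)⁴ = 1.691.
F_t/F_c = (L_t/L_c)/(d_t/d_c)² = 1.691 / (12.0)² = 0.01175.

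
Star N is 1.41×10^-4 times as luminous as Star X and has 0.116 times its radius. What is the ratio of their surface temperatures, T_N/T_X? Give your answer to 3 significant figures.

L ∝ R²T⁴ gives T ∝ (L/R²)^(1/4), so
T_N/T_X = (1.41×10^-4 / 0.116²)^(1/4) = (0.01048)^(1/4) = 0.3199.

0.320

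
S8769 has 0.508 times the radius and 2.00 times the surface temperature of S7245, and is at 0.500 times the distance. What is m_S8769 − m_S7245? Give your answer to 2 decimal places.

L_S8769/L_S7245 = (0.508)²(2.00)⁴ = 4.129.
F_S8769/F_S7245 = (L_S8769/L_S7245)/(d_S8769/d_S7245)² = 4.129/0.2500 = 16.52.
m_S8769 − m_S7245 = −2.5 log₁₀(16.52) = -3.04.

-3.04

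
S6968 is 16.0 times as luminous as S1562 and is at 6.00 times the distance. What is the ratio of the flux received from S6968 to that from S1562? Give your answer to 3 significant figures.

F = L/(4πd²), so F_S6968/F_S1562 = (L_S6968/L_S1562) / (d_S6968/d_S1562)²
= 16.0 / (6.00)² = 16.0 / 36.00 = 0.4444.

0.444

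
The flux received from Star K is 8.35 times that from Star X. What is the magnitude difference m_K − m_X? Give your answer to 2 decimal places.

m_K − m_X = −2.5 log₁₀(F_K/F_X) = −2.5 log₁₀(8.35) = −2.5 × (0.922) = -2.304.

-2.30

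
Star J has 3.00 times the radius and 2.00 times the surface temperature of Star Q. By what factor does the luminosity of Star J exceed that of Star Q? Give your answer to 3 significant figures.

144

From the Stefan–Boltzmann law, L ∝ R²T⁴, so
L_J/L_Q = (R_J/R_Q)² (T_J/T_Q)⁴ = (3.00)² × (2.00)⁴ = 9.000 × 16.00 = 144.0.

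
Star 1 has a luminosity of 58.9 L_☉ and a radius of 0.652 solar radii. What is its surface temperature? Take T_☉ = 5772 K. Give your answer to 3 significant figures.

1.98×10^4 K

T/T_☉ = (L/L_☉)^(1/4) / (R/R_☉)^(1/2)
T = 5772 × (58.9)^(1/4) / √(0.652) = 5772 × 2.770 / 0.8075 = 1.980×10^4 K.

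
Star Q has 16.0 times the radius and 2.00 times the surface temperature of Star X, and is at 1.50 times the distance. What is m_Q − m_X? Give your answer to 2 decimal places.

L_Q/L_X = (16.0)²(2.00)⁴ = 4096.
F_Q/F_X = (L_Q/L_X)/(d_Q/d_X)² = 4096/2.250 = 1820.
m_Q − m_X = −2.5 log₁₀(1820) = -8.15.

-8.15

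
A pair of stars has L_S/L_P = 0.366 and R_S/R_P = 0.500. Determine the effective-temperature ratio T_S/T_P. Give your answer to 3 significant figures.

L ∝ R²T⁴ gives T ∝ (L/R²)^(1/4), so
T_S/T_P = (0.366 / 0.500²)^(1/4) = (1.464)^(1/4) = 1.100.

1.10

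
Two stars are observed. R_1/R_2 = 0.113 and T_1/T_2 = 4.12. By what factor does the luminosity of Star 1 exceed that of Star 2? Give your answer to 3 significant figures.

3.68

From the Stefan–Boltzmann law, L ∝ R²T⁴, so
L_1/L_2 = (R_1/R_2)² (T_1/T_2)⁴ = (0.113)² × (4.12)⁴ = 0.01277 × 288.1 = 3.679.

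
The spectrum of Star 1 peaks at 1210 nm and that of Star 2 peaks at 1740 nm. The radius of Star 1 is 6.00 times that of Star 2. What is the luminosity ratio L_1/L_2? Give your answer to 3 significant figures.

154

Wien's law gives T ∝ 1/λ_max, so T_1/T_2 = λ_2/λ_1 = 1740/1210 = 1.438.
Then L ∝ R²T⁴ gives L_1/L_2 = (6.00)² × (1.438)⁴ = 36.00 × 4.276 = 153.9.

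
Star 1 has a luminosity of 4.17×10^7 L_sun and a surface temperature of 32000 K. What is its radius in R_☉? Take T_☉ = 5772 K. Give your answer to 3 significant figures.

210 R_☉

R/R_☉ = √(L/L_☉) / (T/T_☉)² = √(4.17×10^7) / (5.544)²
       = 6458 / 30.74 = 210.1.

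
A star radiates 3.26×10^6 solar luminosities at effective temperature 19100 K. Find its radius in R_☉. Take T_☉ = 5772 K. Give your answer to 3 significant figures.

165 R_☉

R/R_☉ = √(L/L_☉) / (T/T_☉)² = √(3.26×10^6) / (3.309)²
       = 1806 / 10.95 = 164.9.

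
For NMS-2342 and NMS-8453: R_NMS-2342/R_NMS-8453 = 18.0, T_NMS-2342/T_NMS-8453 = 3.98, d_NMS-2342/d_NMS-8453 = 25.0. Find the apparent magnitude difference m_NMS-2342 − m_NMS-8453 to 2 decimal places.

L_NMS-2342/L_NMS-8453 = (18.0)²(3.98)⁴ = 8.130×10^4.
F_NMS-2342/F_NMS-8453 = (L_NMS-2342/L_NMS-8453)/(d_NMS-2342/d_NMS-8453)² = 8.130×10^4/625.0 = 130.1.
m_NMS-2342 − m_NMS-8453 = −2.5 log₁₀(130.1) = -5.29.

-5.29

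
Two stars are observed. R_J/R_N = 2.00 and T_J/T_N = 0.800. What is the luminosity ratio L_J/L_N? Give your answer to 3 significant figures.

From the Stefan–Boltzmann law, L ∝ R²T⁴, so
L_J/L_N = (R_J/R_N)² (T_J/T_N)⁴ = (2.00)² × (0.800)⁴ = 4.000 × 0.4096 = 1.638.

1.64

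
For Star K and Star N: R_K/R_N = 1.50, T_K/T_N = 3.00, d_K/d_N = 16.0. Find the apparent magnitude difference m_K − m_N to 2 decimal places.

0.37

L_K/L_N = (1.50)²(3.00)⁴ = 182.2.
F_K/F_N = (L_K/L_N)/(d_K/d_N)² = 182.2/256.0 = 0.7119.
m_K − m_N = −2.5 log₁₀(0.7119) = 0.37.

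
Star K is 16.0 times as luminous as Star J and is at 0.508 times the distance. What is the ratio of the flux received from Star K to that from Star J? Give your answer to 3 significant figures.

F = L/(4πd²), so F_K/F_J = (L_K/L_J) / (d_K/d_J)²
= 16.0 / (0.508)² = 16.0 / 0.2581 = 62.00.

62.0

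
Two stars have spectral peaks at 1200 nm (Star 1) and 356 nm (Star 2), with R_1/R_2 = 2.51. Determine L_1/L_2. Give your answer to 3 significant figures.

Wien's law gives T ∝ 1/λ_max, so T_1/T_2 = λ_2/λ_1 = 356/1200 = 0.2967.
Then L ∝ R²T⁴ gives L_1/L_2 = (2.51)² × (0.2967)⁴ = 6.300 × 0.007746 = 0.04880.

0.0488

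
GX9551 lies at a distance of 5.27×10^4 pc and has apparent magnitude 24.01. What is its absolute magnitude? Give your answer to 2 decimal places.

M = m − 5 log₁₀(d/10 pc) = 24.01 − 5 log₁₀(5.27×10^4/10)
  = 24.01 − 5 × 3.722 = 24.01 − 18.61 = 5.40.

5.40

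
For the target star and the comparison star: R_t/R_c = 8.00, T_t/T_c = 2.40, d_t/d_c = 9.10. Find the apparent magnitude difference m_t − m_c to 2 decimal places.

-3.52

L_t/L_c = (8.00)²(2.40)⁴ = 2123.
F_t/F_c = (L_t/L_c)/(d_t/d_c)² = 2123/82.81 = 25.64.
m_t − m_c = −2.5 log₁₀(25.64) = -3.52.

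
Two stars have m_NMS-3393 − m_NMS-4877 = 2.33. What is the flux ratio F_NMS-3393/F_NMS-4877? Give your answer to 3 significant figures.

0.117

F_NMS-3393/F_NMS-4877 = 10^(−(m_NMS-3393 − m_NMS-4877)/2.5) = 10^(-2.33/2.5) = 10^-0.932 = 0.1169.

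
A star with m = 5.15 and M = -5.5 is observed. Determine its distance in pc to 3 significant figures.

1.35×10^3 pc

m − M = 5 log₁₀(d/10 pc)
5.15 − (-5.5) = 10.65 = 5 log₁₀(d/10)
d = 10 × 10^(10.65/5) = 10 × 10^2.130 = 1349 pc.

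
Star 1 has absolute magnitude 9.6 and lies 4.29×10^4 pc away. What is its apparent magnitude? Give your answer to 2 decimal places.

m = M + 5 log₁₀(d/10 pc) = 9.6 + 5 log₁₀(4.29×10^4/10)
  = 9.6 + 5 × 3.632 = 9.6 + 18.16 = 27.76.

27.76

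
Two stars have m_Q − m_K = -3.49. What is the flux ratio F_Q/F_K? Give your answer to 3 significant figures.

24.9

F_Q/F_K = 10^(−(m_Q − m_K)/2.5) = 10^(3.49/2.5) = 10^1.396 = 24.89.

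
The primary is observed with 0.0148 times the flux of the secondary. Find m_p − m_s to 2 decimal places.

4.57

m_p − m_s = −2.5 log₁₀(F_p/F_s) = −2.5 log₁₀(0.0148) = −2.5 × (-1.830) = 4.574.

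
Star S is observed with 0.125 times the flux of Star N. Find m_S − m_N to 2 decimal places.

m_S − m_N = −2.5 log₁₀(F_S/F_N) = −2.5 log₁₀(0.125) = −2.5 × (-0.903) = 2.258.

2.26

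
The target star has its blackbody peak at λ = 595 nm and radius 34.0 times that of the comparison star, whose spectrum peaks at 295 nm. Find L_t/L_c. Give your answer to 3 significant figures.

69.9

Wien's law gives T ∝ 1/λ_max, so T_t/T_c = λ_c/λ_t = 295/595 = 0.4958.
Then L ∝ R²T⁴ gives L_t/L_c = (34.0)² × (0.4958)⁴ = 1156 × 0.06043 = 69.85.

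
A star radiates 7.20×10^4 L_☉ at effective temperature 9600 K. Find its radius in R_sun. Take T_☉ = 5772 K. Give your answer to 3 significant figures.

97.0 R_sun

R/R_☉ = √(L/L_☉) / (T/T_☉)² = √(7.20×10^4) / (1.663)²
       = 268.3 / 2.766 = 97.00.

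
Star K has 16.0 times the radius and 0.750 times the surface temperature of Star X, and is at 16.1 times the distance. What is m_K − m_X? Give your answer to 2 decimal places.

1.26

L_K/L_X = (16.0)²(0.750)⁴ = 81.00.
F_K/F_X = (L_K/L_X)/(d_K/d_X)² = 81.00/259.2 = 0.3125.
m_K − m_X = −2.5 log₁₀(0.3125) = 1.26.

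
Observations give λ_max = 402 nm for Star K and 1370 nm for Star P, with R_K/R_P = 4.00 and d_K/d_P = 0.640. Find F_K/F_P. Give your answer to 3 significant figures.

Wien's law: T_K/T_P = λ_P/λ_K = 1370/402 = 3.408.
L_K/L_P = (R_K/R_P)²(T_K/T_P)⁴ = (4.00)²(3.408)⁴ = 2158.
F_K/F_P = (L_K/L_P)/(d_K/d_P)² = 2158/(0.640)² = 5269.

5.27×10^3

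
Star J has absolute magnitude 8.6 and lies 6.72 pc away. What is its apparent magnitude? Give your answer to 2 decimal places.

7.74

m = M + 5 log₁₀(d/10 pc) = 8.6 + 5 log₁₀(6.72/10)
  = 8.6 + 5 × -0.173 = 8.6 + -0.86 = 7.74.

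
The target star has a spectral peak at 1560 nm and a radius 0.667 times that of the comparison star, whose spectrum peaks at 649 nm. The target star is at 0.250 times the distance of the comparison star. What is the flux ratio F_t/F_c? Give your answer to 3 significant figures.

0.213

Wien's law: T_t/T_c = λ_c/λ_t = 649/1560 = 0.4160.
L_t/L_c = (R_t/R_c)²(T_t/T_c)⁴ = (0.667)²(0.4160)⁴ = 0.01333.
F_t/F_c = (L_t/L_c)/(d_t/d_c)² = 0.01333/(0.250)² = 0.2132.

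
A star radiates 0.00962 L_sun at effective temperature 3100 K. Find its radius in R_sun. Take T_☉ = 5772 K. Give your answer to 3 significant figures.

R/R_☉ = √(L/L_☉) / (T/T_☉)² = √(0.00962) / (0.5371)²
       = 0.09808 / 0.2885 = 0.3400.

0.340 R_sun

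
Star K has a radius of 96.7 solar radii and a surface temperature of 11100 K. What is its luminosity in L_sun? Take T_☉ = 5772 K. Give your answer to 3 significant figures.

L/L_☉ = (R/R_☉)² (T/T_☉)⁴ = (96.7)² × (11100/5772)⁴
       = 9351 × (1.923)⁴ = 9351 × 13.68 = 1.279×10^5.

1.28×10^5 L_sun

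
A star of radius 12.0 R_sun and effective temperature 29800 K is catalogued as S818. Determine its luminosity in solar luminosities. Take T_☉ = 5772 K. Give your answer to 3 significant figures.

1.02×10^5 solar luminosities

L/L_☉ = (R/R_☉)² (T/T_☉)⁴ = (12.0)² × (29800/5772)⁴
       = 144.0 × (5.163)⁴ = 144.0 × 710.5 = 1.023×10^5.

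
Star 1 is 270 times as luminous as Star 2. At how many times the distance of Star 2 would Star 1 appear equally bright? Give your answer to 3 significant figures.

16.4

Equal flux requires L_1/d_1² = L_2/d_2², so d_1/d_2 = √(L_1/L_2)
= √(270) = 16.43.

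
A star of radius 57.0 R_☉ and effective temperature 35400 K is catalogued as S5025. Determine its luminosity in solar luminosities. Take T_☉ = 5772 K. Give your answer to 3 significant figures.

L/L_☉ = (R/R_☉)² (T/T_☉)⁴ = (57.0)² × (35400/5772)⁴
       = 3249 × (6.133)⁴ = 3249 × 1415 = 4.597×10^6.

4.60×10^6 solar luminosities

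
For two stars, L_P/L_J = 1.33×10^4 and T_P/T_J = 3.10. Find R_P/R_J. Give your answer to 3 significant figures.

12.0

L ∝ R²T⁴ gives R ∝ √L / T², so
R_P/R_J = √(1.33×10^4) / (3.10)² = 115.3 / 9.610 = 12.00.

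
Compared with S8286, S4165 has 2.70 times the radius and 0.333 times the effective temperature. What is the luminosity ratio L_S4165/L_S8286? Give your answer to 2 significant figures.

From the Stefan–Boltzmann law, L ∝ R²T⁴, so
L_S4165/L_S8286 = (R_S4165/R_S8286)² (T_S4165/T_S8286)⁴ = (2.70)² × (0.333)⁴ = 7.290 × 0.01230 = 0.08964.

0.090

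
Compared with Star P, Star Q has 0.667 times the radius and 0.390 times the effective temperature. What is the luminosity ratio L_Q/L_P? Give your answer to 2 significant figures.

0.010

From the Stefan–Boltzmann law, L ∝ R²T⁴, so
L_Q/L_P = (R_Q/R_P)² (T_Q/T_P)⁴ = (0.667)² × (0.390)⁴ = 0.4449 × 0.02313 = 0.01029.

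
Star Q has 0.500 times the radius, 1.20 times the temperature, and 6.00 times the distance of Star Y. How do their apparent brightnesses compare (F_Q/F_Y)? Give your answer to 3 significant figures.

L_Q/L_Y = (R_Q/R_Y)²(T_Q/T_Y)⁴ = (0.500)² × (1.20)⁴ = 0.5184.
F_Q/F_Y = (L_Q/L_Y)/(d_Q/d_Y)² = 0.5184 / (6.00)² = 0.01440.

0.0144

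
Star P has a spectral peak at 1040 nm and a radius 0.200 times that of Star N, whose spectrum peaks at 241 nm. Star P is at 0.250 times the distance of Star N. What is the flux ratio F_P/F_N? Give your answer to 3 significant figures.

Wien's law: T_P/T_N = λ_N/λ_P = 241/1040 = 0.2317.
L_P/L_N = (R_P/R_N)²(T_P/T_N)⁴ = (0.200)²(0.2317)⁴ = 1.153×10^-4.
F_P/F_N = (L_P/L_N)/(d_P/d_N)² = 1.153×10^-4/(0.250)² = 0.001846.

0.00185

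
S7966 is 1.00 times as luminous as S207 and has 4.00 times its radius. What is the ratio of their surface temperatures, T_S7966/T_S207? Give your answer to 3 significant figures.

L ∝ R²T⁴ gives T ∝ (L/R²)^(1/4), so
T_S7966/T_S207 = (1.00 / 4.00²)^(1/4) = (0.06250)^(1/4) = 0.5000.

0.500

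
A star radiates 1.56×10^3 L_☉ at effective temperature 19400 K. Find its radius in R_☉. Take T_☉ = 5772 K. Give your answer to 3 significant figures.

R/R_☉ = √(L/L_☉) / (T/T_☉)² = √(1.56×10^3) / (3.361)²
       = 39.50 / 11.30 = 3.496.

3.50 R_☉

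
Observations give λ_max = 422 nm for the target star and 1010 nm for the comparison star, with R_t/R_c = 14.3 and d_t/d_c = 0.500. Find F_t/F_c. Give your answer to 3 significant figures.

Wien's law: T_t/T_c = λ_c/λ_t = 1010/422 = 2.393.
L_t/L_c = (R_t/R_c)²(T_t/T_c)⁴ = (14.3)²(2.393)⁴ = 6710.
F_t/F_c = (L_t/L_c)/(d_t/d_c)² = 6710/(0.500)² = 2.684×10^4.

2.68×10^4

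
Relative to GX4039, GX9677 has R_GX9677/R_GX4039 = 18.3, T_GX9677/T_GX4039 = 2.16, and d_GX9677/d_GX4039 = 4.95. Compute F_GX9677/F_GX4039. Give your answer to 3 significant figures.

298

L_GX9677/L_GX4039 = (R_GX9677/R_GX4039)²(T_GX9677/T_GX4039)⁴ = (18.3)² × (2.16)⁴ = 7290.
F_GX9677/F_GX4039 = (L_GX9677/L_GX4039)/(d_GX9677/d_GX4039)² = 7290 / (4.95)² = 297.5.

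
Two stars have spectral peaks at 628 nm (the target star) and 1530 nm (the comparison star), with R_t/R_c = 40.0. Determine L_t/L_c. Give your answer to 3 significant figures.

Wien's law gives T ∝ 1/λ_max, so T_t/T_c = λ_c/λ_t = 1530/628 = 2.436.
Then L ∝ R²T⁴ gives L_t/L_c = (40.0)² × (2.436)⁴ = 1600 × 35.23 = 5.637×10^4.

5.64×10^4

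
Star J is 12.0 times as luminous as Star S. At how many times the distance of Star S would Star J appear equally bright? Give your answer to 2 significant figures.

3.5

Equal flux requires L_J/d_J² = L_S/d_S², so d_J/d_S = √(L_J/L_S)
= √(12.0) = 3.464.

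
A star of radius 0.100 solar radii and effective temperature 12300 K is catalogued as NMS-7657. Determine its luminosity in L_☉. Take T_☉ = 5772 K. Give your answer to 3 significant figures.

L/L_☉ = (R/R_☉)² (T/T_☉)⁴ = (0.100)² × (12300/5772)⁴
       = 0.01000 × (2.131)⁴ = 0.01000 × 20.62 = 0.2062.

0.206 L_☉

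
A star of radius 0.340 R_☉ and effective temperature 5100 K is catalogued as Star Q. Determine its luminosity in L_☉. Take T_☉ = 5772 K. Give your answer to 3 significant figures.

0.0705 L_☉

L/L_☉ = (R/R_☉)² (T/T_☉)⁴ = (0.340)² × (5100/5772)⁴
       = 0.1156 × (0.8836)⁴ = 0.1156 × 0.6095 = 0.07046.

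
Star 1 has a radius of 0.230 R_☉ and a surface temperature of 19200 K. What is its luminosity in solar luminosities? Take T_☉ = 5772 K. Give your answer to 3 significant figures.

L/L_☉ = (R/R_☉)² (T/T_☉)⁴ = (0.230)² × (19200/5772)⁴
       = 0.05290 × (3.326)⁴ = 0.05290 × 122.4 = 6.477.

6.48 solar luminosities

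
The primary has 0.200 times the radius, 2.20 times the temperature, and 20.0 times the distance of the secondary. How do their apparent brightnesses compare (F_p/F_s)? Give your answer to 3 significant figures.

L_p/L_s = (R_p/R_s)²(T_p/T_s)⁴ = (0.200)² × (2.20)⁴ = 0.9370.
F_p/F_s = (L_p/L_s)/(d_p/d_s)² = 0.9370 / (20.0)² = 0.002343.

0.00234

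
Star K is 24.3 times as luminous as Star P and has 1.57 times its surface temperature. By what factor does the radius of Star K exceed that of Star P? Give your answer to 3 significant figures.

L ∝ R²T⁴ gives R ∝ √L / T², so
R_K/R_P = √(24.3) / (1.57)² = 4.930 / 2.465 = 2.000.

2.00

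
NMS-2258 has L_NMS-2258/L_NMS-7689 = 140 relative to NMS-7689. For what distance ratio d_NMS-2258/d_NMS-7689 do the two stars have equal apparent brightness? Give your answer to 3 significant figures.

11.8

Equal flux requires L_NMS-2258/d_NMS-2258² = L_NMS-7689/d_NMS-7689², so d_NMS-2258/d_NMS-7689 = √(L_NMS-2258/L_NMS-7689)
= √(140) = 11.83.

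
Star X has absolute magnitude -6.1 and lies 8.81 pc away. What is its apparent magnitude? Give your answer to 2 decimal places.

m = M + 5 log₁₀(d/10 pc) = -6.1 + 5 log₁₀(8.81/10)
  = -6.1 + 5 × -0.055 = -6.1 + -0.28 = -6.38.

-6.38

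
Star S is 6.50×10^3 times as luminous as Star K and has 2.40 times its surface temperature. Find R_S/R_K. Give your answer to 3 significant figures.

14.0

L ∝ R²T⁴ gives R ∝ √L / T², so
R_S/R_K = √(6.50×10^3) / (2.40)² = 80.62 / 5.760 = 14.00.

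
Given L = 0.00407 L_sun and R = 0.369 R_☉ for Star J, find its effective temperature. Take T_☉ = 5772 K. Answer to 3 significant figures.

2.40×10^3 K

T/T_☉ = (L/L_☉)^(1/4) / (R/R_☉)^(1/2)
T = 5772 × (0.00407)^(1/4) / √(0.369) = 5772 × 0.2526 / 0.6075 = 2400 K.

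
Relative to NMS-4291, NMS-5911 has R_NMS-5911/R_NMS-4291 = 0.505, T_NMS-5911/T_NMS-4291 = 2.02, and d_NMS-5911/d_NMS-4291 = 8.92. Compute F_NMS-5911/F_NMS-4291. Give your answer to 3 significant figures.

0.0534

L_NMS-5911/L_NMS-4291 = (R_NMS-5911/R_NMS-4291)²(T_NMS-5911/T_NMS-4291)⁴ = (0.505)² × (2.02)⁴ = 4.246.
F_NMS-5911/F_NMS-4291 = (L_NMS-5911/L_NMS-4291)/(d_NMS-5911/d_NMS-4291)² = 4.246 / (8.92)² = 0.05337.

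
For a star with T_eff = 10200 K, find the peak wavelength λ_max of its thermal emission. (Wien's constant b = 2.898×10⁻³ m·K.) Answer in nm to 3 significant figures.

284 nm

λ_max = b/T = 2.898×10⁻³ / 10200 = 2.84×10^-7 m = 284.1 nm.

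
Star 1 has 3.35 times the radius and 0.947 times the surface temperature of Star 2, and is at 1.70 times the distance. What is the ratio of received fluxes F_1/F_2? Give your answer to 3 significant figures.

3.12

L_1/L_2 = (R_1/R_2)²(T_1/T_2)⁴ = (3.35)² × (0.947)⁴ = 9.026.
F_1/F_2 = (L_1/L_2)/(d_1/d_2)² = 9.026 / (1.70)² = 3.123.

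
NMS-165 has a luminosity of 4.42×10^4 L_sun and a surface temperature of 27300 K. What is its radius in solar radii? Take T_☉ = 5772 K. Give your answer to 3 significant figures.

9.40 solar radii

R/R_☉ = √(L/L_☉) / (T/T_☉)² = √(4.42×10^4) / (4.730)²
       = 210.2 / 22.37 = 9.398.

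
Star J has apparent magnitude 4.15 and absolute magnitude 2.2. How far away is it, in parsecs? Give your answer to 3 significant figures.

m − M = 5 log₁₀(d/10 pc)
4.15 − (2.2) = 1.95 = 5 log₁₀(d/10)
d = 10 × 10^(1.95/5) = 10 × 10^0.390 = 24.55 pc.

24.5 pc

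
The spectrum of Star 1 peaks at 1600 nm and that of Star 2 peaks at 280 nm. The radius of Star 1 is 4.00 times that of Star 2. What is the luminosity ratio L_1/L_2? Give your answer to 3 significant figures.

Wien's law gives T ∝ 1/λ_max, so T_1/T_2 = λ_2/λ_1 = 280/1600 = 0.1750.
Then L ∝ R²T⁴ gives L_1/L_2 = (4.00)² × (0.1750)⁴ = 16.00 × 9.379×10^-4 = 0.01501.

0.0150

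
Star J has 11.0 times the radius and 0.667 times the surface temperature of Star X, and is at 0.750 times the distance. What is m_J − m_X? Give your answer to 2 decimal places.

-4.07

L_J/L_X = (11.0)²(0.667)⁴ = 23.95.
F_J/F_X = (L_J/L_X)/(d_J/d_X)² = 23.95/0.5625 = 42.58.
m_J − m_X = −2.5 log₁₀(42.58) = -4.07.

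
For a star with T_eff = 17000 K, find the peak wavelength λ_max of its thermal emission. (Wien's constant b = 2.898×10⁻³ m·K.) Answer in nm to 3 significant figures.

λ_max = b/T = 2.898×10⁻³ / 17000 = 1.70×10^-7 m = 170.5 nm.

170 nm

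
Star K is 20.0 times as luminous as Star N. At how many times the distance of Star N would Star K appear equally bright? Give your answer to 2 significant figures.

4.5

Equal flux requires L_K/d_K² = L_N/d_N², so d_K/d_N = √(L_K/L_N)
= √(20.0) = 4.472.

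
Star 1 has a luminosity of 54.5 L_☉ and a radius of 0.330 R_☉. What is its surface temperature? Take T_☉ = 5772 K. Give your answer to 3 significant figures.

2.73×10^4 K

T/T_☉ = (L/L_☉)^(1/4) / (R/R_☉)^(1/2)
T = 5772 × (54.5)^(1/4) / √(0.330) = 5772 × 2.717 / 0.5745 = 2.730×10^4 K.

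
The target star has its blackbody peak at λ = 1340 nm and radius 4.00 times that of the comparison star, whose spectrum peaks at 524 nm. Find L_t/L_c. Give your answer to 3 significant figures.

Wien's law gives T ∝ 1/λ_max, so T_t/T_c = λ_c/λ_t = 524/1340 = 0.3910.
Then L ∝ R²T⁴ gives L_t/L_c = (4.00)² × (0.3910)⁴ = 16.00 × 0.02338 = 0.3741.

0.374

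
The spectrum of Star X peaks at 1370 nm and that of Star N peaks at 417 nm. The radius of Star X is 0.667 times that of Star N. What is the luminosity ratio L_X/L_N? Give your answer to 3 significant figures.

0.00382

Wien's law gives T ∝ 1/λ_max, so T_X/T_N = λ_N/λ_X = 417/1370 = 0.3044.
Then L ∝ R²T⁴ gives L_X/L_N = (0.667)² × (0.3044)⁴ = 0.4449 × 0.008583 = 0.003819.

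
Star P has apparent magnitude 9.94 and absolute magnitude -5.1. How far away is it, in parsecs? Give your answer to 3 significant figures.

m − M = 5 log₁₀(d/10 pc)
9.94 − (-5.1) = 15.04 = 5 log₁₀(d/10)
d = 10 × 10^(15.04/5) = 10 × 10^3.008 = 1.019×10^4 pc.

1.02×10^4 pc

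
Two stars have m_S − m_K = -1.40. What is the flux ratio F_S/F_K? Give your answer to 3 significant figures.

F_S/F_K = 10^(−(m_S − m_K)/2.5) = 10^(1.40/2.5) = 10^0.560 = 3.631.

3.63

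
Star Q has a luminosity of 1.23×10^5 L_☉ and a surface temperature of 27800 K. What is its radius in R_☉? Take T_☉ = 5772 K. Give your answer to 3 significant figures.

15.1 R_☉

R/R_☉ = √(L/L_☉) / (T/T_☉)² = √(1.23×10^5) / (4.816)²
       = 350.7 / 23.20 = 15.12.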